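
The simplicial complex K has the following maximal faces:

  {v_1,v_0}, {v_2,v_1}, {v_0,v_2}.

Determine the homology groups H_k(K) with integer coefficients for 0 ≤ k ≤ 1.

H_0 = Z,  H_1 = Z.

Order the vertices as v_0 < v_1 < v_2. Listing each simplex with vertices in this order, K has dimension 1 with simplices:

  0-simplices (3): [v_0], [v_1], [v_2]
  1-simplices (3): [v_0,v_1], [v_0,v_2], [v_1,v_2]

Hence C_0 ≅ Z^3, C_1 ≅ Z^3.

∂_1: C_1 → C_0 maps an edge to its endpoints' difference, ∂[p,q] = q − p. For instance
  ∂[v_0,v_1] = [v_1] − [v_0].
As a 3×3 matrix over Z this has rank 2, with invariant factors (1,1).

Computing H_k = (kernel of ∂_k) / (image of ∂_{k+1}):

  H_0: rank C_0 − rank ∂_1 = 3 − 2 = 1, and the invariant factors of ∂_1 are all 1, so H_0 = Z.
  H_1: rank ker ∂_1 − rank ∂_2 = (3 − 2) − 0 = 1, and there is no ∂_2, so H_1 = Z.

As a check, the Euler characteristic is 3 − 3 = 0, which agrees with 1 − 1 = 0.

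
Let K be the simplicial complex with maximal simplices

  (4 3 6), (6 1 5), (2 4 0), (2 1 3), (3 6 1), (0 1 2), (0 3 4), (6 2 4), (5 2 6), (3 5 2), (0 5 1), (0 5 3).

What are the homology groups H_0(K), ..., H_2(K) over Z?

Fix the vertex order 0 < 1 < 2 < 3 < 4 < 5 < 6 and write every simplex with vertices in increasing order. Then dim K = 2 and the simplices of K are:

  0-simplices (7): [0], [1], [2], [3], [4], [5], [6]
  1-simplices (18): [0,1], [0,2], [0,3], [0,4], [0,5], [1,2], [1,3], [1,5], [1,6], [2,3], [2,4], [2,5], [2,6], [3,4], [3,5], [3,6], [4,6], [5,6]
  2-simplices (12): [0,1,2], [0,1,5], [0,2,4], [0,3,4], [0,3,5], [1,2,3], [1,3,6], [1,5,6], [2,3,5], [2,4,6], [2,5,6], [3,4,6]

giving chain groups C_0 ≅ Z^7, C_1 ≅ Z^18, C_2 ≅ Z^12.

Boundary ∂_1: C_1 → C_0 maps an edge to its endpoints' difference, ∂[p,q] = q − p.
As a 7×18 matrix over Z this has rank 6, with invariant factors (1,1,1,1,1,1).

Boundary ∂_2: C_2 → C_1 maps a triangle to the signed sum of its edges. For instance
  ∂[0,2,4] = [2,4] − [0,4] + [0,2],
  ∂[2,3,5] = [3,5] − [2,5] + [2,3].
The 18×12 boundary matrix has rank 12 and Smith normal form diag(1,1,1,1,1,1,1,1,1,1,1,2).

Computing H_k = (kernel of ∂_k) / (image of ∂_{k+1}):

  H_0: rank C_0 − rank ∂_1 = 7 − 6 = 1, and the invariant factors of ∂_1 are all 1, so H_0 ≅ Z.
  H_1: rank ker ∂_1 − rank ∂_2 = (18 − 6) − 12 = 0, and ∂_2 has invariant factor 2 > 1, so H_1 ≅ Z/2.
  H_2: rank ker ∂_2 − rank ∂_3 = (12 − 12) − 0 = 0, and there is no ∂_3, so H_2 ≅ 0.

As a check, the Euler characteristic is 7 − 18 + 12 = 1, which agrees with 1 − 0 + 0 = 1.
(K is a triangulation of the real projective plane RP^2.)

H_0 = Z,  H_1 = Z/2,  H_2 = 0.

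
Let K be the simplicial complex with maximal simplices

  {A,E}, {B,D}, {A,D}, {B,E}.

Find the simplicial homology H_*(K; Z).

H_0 ≅ Z,  H_1 ≅ Z.

Order the vertices as A < B < D < E. Listing each simplex with vertices in this order, K has dimension 1 with simplices:

  0-simplices (4): A, B, D, E
  1-simplices (4): AD, AE, BD, BE

so the chain groups are C_0 ≅ Z^4, C_1 ≅ Z^4.

The boundary map ∂_1: C_1 → C_0 is given by ∂[p,q] = [q] − [p].
The 4×4 boundary matrix has rank 3 and Smith normal form diag(1,1,1).

Now H_k = ker ∂_k / im ∂_{k+1}, so:

  H_0: rank C_0 − rank ∂_1 = 4 − 3 = 1, and the invariant factors of ∂_1 are all 1, so H_0 = Z.
  H_1: rank ker ∂_1 − rank ∂_2 = (4 − 3) − 0 = 1, and there is no ∂_2, so H_1 = Z.

As a check, the Euler characteristic is 4 − 4 = 0, which agrees with 1 − 1 = 0.
(K is a triangulation of the circle S^1.)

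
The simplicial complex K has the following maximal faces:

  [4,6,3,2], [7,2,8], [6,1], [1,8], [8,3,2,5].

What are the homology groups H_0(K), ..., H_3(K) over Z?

Fix the vertex order 1 < 2 < 3 < 4 < 5 < 6 < 7 < 8 and write every simplex with vertices in increasing order. Then dim K = 3 and the simplices of K are:

  0-simplices (8): [1], [2], [3], [4], [5], [6], [7], [8]
  1-simplices (15): [1,6], [1,8], [2,3], [2,4], [2,5], [2,6], [2,7], [2,8], [3,4], [3,5], [3,6], [3,8], [4,6], [5,8], [7,8]
  2-simplices (9): [2,3,4], [2,3,5], [2,3,6], [2,3,8], [2,4,6], [2,5,8], [2,7,8], [3,4,6], [3,5,8]
  3-simplices (2): [2,3,4,6], [2,3,5,8]

Hence C_0 ≅ Z^8, C_1 ≅ Z^15, C_2 ≅ Z^9, C_3 ≅ Z^2.

∂_1: C_1 → C_0 maps an edge to its endpoints' difference, ∂[p,q] = q − p. For instance
  ∂[2,6] = [6] − [2].
This gives a 8×15 integer matrix of rank 7; reducing to Smith normal form yields diagonal entries (1,1,1,1,1,1,1).

The boundary map ∂_2: C_2 → C_1 sends each 2-simplex [p,q,r] to [q,r] − [p,r] + [p,q]. For instance
  ∂[2,3,5] = [3,5] − [2,5] + [2,3],
  ∂[2,4,6] = [4,6] − [2,6] + [2,4].
As a 15×9 matrix over Z this has rank 7, with invariant factors (1,1,1,1,1,1,1).

Boundary ∂_3: C_3 → C_2 sends each 3-simplex σ to the alternating sum Σ_i (−1)^i (σ with its i-th vertex removed). For instance
  ∂[2,3,5,8] = [3,5,8] − [2,5,8] + [2,3,8] − [2,3,5],
  ∂[2,3,4,6] = [3,4,6] − [2,4,6] + [2,3,6] − [2,3,4].
The resulting 9×2 matrix has rank 2, and its Smith normal form has invariant factors (1,1).

From H_k ≅ ker(∂_k) / im(∂_{k+1}) we obtain:

  H_0: rank C_0 − rank ∂_1 = 8 − 7 = 1, and the invariant factors of ∂_1 are all 1, so H_0 ≅ Z.
  H_1: rank ker ∂_1 − rank ∂_2 = (15 − 7) − 7 = 1, and the invariant factors of ∂_2 are all 1, so H_1 ≅ Z.
  H_2: rank ker ∂_2 − rank ∂_3 = (9 − 7) − 2 = 0, and the invariant factors of ∂_3 are all 1, so H_2 ≅ 0.
  H_3: rank ker ∂_3 − rank ∂_4 = (2 − 2) − 0 = 0, and there is no ∂_4, so H_3 ≅ 0.

H_0 = Z,  H_1 = Z,  H_2 = 0,  H_3 = 0.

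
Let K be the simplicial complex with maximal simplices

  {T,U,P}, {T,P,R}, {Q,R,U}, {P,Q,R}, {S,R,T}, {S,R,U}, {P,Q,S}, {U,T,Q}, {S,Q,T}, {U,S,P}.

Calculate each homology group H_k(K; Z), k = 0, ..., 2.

H_0 ≅ Z,  H_1 ≅ Z/2Z,  H_2 = 0.

K has 6 vertices, 15 edges, 10 triangles.
rank ∂_0 = 0, rank ∂_1 = 5 ⇒ b_0 = 6 − 0 − 5 = 1; all invariant factors of ∂_1 are 1 so no torsion. So H_0 ≅ Z.
rank ∂_1 = 5, rank ∂_2 = 10 ⇒ b_1 = 15 − 5 − 10 = 0; ∂_2 has invariant factor(s) [2] giving torsion. So H_1 ≅ Z/2Z.
rank ∂_2 = 10, rank ∂_3 = 0 ⇒ b_2 = 10 − 10 − 0 = 0. So H_2 ≅ 0.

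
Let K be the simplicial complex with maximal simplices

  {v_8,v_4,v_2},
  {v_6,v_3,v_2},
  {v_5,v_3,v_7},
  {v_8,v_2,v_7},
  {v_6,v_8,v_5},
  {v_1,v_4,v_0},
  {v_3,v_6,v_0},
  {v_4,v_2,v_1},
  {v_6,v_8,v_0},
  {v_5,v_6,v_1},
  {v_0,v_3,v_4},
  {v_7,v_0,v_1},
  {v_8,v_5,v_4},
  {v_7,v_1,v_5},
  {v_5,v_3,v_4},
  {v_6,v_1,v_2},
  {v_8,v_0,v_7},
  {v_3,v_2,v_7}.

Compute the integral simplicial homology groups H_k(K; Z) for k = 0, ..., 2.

H_0 ≅ Z,  H_1 ≅ Z^2,  H_2 ≅ Z.

Fix the vertex order v_0 < v_1 < v_2 < v_3 < v_4 < v_5 < v_6 < v_7 < v_8 and write every simplex with vertices in increasing order. Then dim K = 2 and the simplices of K are:

  0-simplices (9): [v_0], [v_1], [v_2], [v_3], [v_4], [v_5], [v_6], [v_7], [v_8]
  1-simplices (27): (27 of them)
  2-simplices (18): (18 of them)

giving chain groups C_0 ≅ Z^9, C_1 ≅ Z^27, C_2 ≅ Z^18.

∂_1: C_1 → C_0 sends each edge [p,q] (with p < q) to q − p. For instance
  ∂[v_1,v_7] = [v_7] − [v_1].
The resulting 9×27 matrix has rank 8, and its Smith normal form has invariant factors (1,1,1,1,1,1,1,1).

∂_2: C_2 → C_1 sends each 2-simplex [p,q,r] to [q,r] − [p,r] + [p,q]. For instance
  ∂[v_0,v_3,v_6] = [v_3,v_6] − [v_0,v_6] + [v_0,v_3],
  ∂[v_0,v_3,v_4] = [v_3,v_4] − [v_0,v_4] + [v_0,v_3].
As a 27×18 matrix over Z this has rank 17, with invariant factors (1,1,1,1,1,1,1,1,1,1,1,1,1,1,1,1,1).

Now H_k = ker ∂_k / im ∂_{k+1}, so:

  H_0: rank C_0 − rank ∂_1 = 9 − 8 = 1, and the invariant factors of ∂_1 are all 1, so H_0 = Z.
  H_1: rank ker ∂_1 − rank ∂_2 = (27 − 8) − 17 = 2, and the invariant factors of ∂_2 are all 1, so H_1 = Z^2.
  H_2: rank ker ∂_2 − rank ∂_3 = (18 − 17) − 0 = 1, and there is no ∂_3, so H_2 = Z.

(K is a triangulation of the torus T^2.)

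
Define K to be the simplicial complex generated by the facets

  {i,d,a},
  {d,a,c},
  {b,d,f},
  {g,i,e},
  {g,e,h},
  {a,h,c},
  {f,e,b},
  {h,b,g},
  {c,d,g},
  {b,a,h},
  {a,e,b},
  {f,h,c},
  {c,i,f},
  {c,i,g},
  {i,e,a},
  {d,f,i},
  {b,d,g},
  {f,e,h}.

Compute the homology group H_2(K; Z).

Order the vertices as a < b < c < d < e < f < g < h < i. Listing each simplex with vertices in this order, K has dimension 2 with simplices:

  0-simplices (9): a, b, c, d, e, f, g, h, i
  1-simplices (27): ab, ac, ad, ae, ah, ai, bd, be, bf, bg, bh, cd, cf, cg, ch, ci, df, dg, di, ef, eg, eh, ei, fh, fi, gh, gi
  2-simplices (18): abe, abh, acd, ach, adi, aei, bdf, bdg, bef, bgh, cdg, cfh, cfi, cgi, dfi, efh, egh, egi

Hence C_0 ≅ Z^9, C_1 ≅ Z^27, C_2 ≅ Z^18.

∂_1: C_1 → C_0 maps an edge to its endpoints' difference, ∂[p,q] = q − p. For instance
  ∂cf = f − c.
This gives a 9×27 integer matrix of rank 8; reducing to Smith normal form yields diagonal entries (1,1,1,1,1,1,1,1).

The boundary map ∂_2: C_2 → C_1 acts by ∂[p,q,r] = [q,r] − [p,r] + [p,q]. For instance
  ∂ach = ch − ah + ac,
  ∂abe = be − ae + ab.
This gives a 27×18 integer matrix of rank 18; reducing to Smith normal form yields diagonal entries (1,1,1,1,1,1,1,1,1,1,1,1,1,1,1,1,1,2).

Computing H_k = (kernel of ∂_k) / (image of ∂_{k+1}):

  H_2: rank ker ∂_2 − rank ∂_3 = (18 − 18) − 0 = 0, and there is no ∂_3, so H_2 = 0.

(K is a triangulation of the Klein bottle.)

H_2 = 0.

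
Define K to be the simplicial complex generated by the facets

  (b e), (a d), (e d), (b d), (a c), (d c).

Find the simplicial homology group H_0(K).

H_0 = Z.

Fix the vertex order a < b < c < d < e and write every simplex with vertices in increasing order. Then dim K = 1 and the simplices of K are:

  0-simplices (5): a, b, c, d, e
  1-simplices (6): ac, ad, bd, be, cd, de

Hence C_0 ≅ Z^5, C_1 ≅ Z^6.

The boundary map ∂_1: C_1 → C_0 sends each edge [p,q] (with p < q) to q − p. For instance
  ∂be = e − b.
This gives a 5×6 integer matrix of rank 4; reducing to Smith normal form yields diagonal entries (1,1,1,1).

Reading off H_k = ker ∂_k / im ∂_{k+1}:

  H_0: rank C_0 − rank ∂_1 = 5 − 4 = 1, and the invariant factors of ∂_1 are all 1, so H_0 = Z.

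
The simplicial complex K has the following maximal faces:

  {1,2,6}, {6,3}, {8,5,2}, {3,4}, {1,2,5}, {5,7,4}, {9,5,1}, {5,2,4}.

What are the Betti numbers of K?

b_0 = 1, b_1 = 1, b_2 = 0.

K has 9 vertices, 15 edges, 6 triangles.
rank ∂_0 = 0, rank ∂_1 = 8 ⇒ b_0 = 9 − 0 − 8 = 1; all invariant factors of ∂_1 are 1 so no torsion. So H_0 ≅ Z.
rank ∂_1 = 8, rank ∂_2 = 6 ⇒ b_1 = 15 − 8 − 6 = 1; all invariant factors of ∂_2 are 1 so no torsion. So H_1 ≅ Z.
rank ∂_2 = 6, rank ∂_3 = 0 ⇒ b_2 = 6 − 6 − 0 = 0. So H_2 ≅ 0.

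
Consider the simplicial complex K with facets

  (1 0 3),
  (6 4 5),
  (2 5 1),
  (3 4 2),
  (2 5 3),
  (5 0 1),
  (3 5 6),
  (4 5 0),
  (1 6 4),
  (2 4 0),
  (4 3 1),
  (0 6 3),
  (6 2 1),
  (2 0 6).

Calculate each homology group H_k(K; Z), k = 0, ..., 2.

H_0 ≅ Z,  H_1 ≅ Z^2,  H_2 ≅ Z.

Fix the vertex order 0 < 1 < 2 < 3 < 4 < 5 < 6 and write every simplex with vertices in increasing order. Then dim K = 2 and the simplices of K are:

  0-simplices (7): [0], [1], [2], [3], [4], [5], [6]
  1-simplices (21): [0,1], [0,2], [0,3], [0,4], [0,5], [0,6], [1,2], [1,3], [1,4], [1,5], [1,6], [2,3], [2,4], [2,5], [2,6], [3,4], [3,5], [3,6], [4,5], [4,6], [5,6]
  2-simplices (14): [0,1,3], [0,1,5], [0,2,4], [0,2,6], [0,3,6], [0,4,5], [1,2,5], [1,2,6], [1,3,4], [1,4,6], [2,3,4], [2,3,5], [3,5,6], [4,5,6]

Hence C_0 ≅ Z^7, C_1 ≅ Z^21, C_2 ≅ Z^14.

The boundary map ∂_1: C_1 → C_0 is given by ∂[p,q] = [q] − [p].
The resulting 7×21 matrix has rank 6, and its Smith normal form has invariant factors (1,1,1,1,1,1).

The boundary map ∂_2: C_2 → C_1 acts by ∂[p,q,r] = [q,r] − [p,r] + [p,q]. For instance
  ∂[2,3,5] = [3,5] − [2,5] + [2,3],
  ∂[1,4,6] = [4,6] − [1,6] + [1,4].
The resulting 21×14 matrix has rank 13, and its Smith normal form has invariant factors (1,1,1,1,1,1,1,1,1,1,1,1,1).

Reading off H_k = ker ∂_k / im ∂_{k+1}:

  H_0: rank C_0 − rank ∂_1 = 7 − 6 = 1, and the invariant factors of ∂_1 are all 1, so H_0 ≅ Z.
  H_1: rank ker ∂_1 − rank ∂_2 = (21 − 6) − 13 = 2, and the invariant factors of ∂_2 are all 1, so H_1 ≅ Z^2.
  H_2: rank ker ∂_2 − rank ∂_3 = (14 − 13) − 0 = 1, and there is no ∂_3, so H_2 ≅ Z.

As a check, the Euler characteristic is 7 − 21 + 14 = 0, which agrees with 1 − 2 + 1 = 0.
(K is a triangulation of the torus T^2.)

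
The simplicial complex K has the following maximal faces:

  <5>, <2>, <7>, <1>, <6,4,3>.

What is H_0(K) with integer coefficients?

H_0 = Z^5.

Order the vertices as 1 < 2 < 3 < 4 < 5 < 6 < 7. Listing each simplex with vertices in this order, K has dimension 2 with simplices:

  0-simplices (7): [1], [2], [3], [4], [5], [6], [7]
  1-simplices (3): [3,4], [3,6], [4,6]
  2-simplices (1): [3,4,6]

Hence C_0 ≅ Z^7, C_1 ≅ Z^3, C_2 ≅ Z^1.

The boundary map ∂_1: C_1 → C_0 maps an edge to its endpoints' difference, ∂[p,q] = q − p. For instance
  ∂[3,4] = [4] − [3].
As a 7×3 matrix over Z this has rank 2, with invariant factors (1,1).

The boundary map ∂_2: C_2 → C_1 sends each 2-simplex [p,q,r] to [q,r] − [p,r] + [p,q]. For instance
  ∂[3,4,6] = [4,6] − [3,6] + [3,4].
This gives a 3×1 integer matrix of rank 1; reducing to Smith normal form yields diagonal entries (1).

Reading off H_k = ker ∂_k / im ∂_{k+1}:

  H_0: rank C_0 − rank ∂_1 = 7 − 2 = 5, and the invariant factors of ∂_1 are all 1, so H_0 ≅ Z^5.

(K is a triangulation of the disjoint union of the 2-simplex and a set of 4 points.)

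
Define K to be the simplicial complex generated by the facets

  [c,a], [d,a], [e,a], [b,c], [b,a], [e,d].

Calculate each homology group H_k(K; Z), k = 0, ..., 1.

H_0 = Z,  H_1 = Z^2.

We work with the vertex ordering a < b < c < d < e. The simplices of K, each written with vertices in increasing order, are:

  0-simplices (5): a, b, c, d, e
  1-simplices (6): ab, ac, ad, ae, bc, de

so the chain groups are C_0 ≅ Z^5, C_1 ≅ Z^6.

Boundary ∂_1: C_1 → C_0 sends each edge [p,q] (with p < q) to q − p. For instance
  ∂bc = c − b.
As a 5×6 matrix over Z this has rank 4, with invariant factors (1,1,1,1).

Reading off H_k = ker ∂_k / im ∂_{k+1}:

  H_0: rank C_0 − rank ∂_1 = 5 − 4 = 1, and the invariant factors of ∂_1 are all 1, so H_0 ≅ Z.
  H_1: rank ker ∂_1 − rank ∂_2 = (6 − 4) − 0 = 2, and there is no ∂_2, so H_1 ≅ Z^2.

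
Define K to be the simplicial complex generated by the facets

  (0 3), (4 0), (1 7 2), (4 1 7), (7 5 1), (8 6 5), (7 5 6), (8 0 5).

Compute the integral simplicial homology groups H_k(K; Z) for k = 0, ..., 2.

H_0 ≅ Z,  H_1 ≅ Z,  H_2 = 0.

Order the vertices as 0 < 1 < 2 < 3 < 4 < 5 < 6 < 7 < 8. Listing each simplex with vertices in this order, K has dimension 2 with simplices:

  0-simplices (9): [0], [1], [2], [3], [4], [5], [6], [7], [8]
  1-simplices (15): [0,3], [0,4], [0,5], [0,8], [1,2], [1,4], [1,5], [1,7], [2,7], [4,7], [5,6], [5,7], [5,8], [6,7], [6,8]
  2-simplices (6): [0,5,8], [1,2,7], [1,4,7], [1,5,7], [5,6,7], [5,6,8]

giving chain groups C_0 ≅ Z^9, C_1 ≅ Z^15, C_2 ≅ Z^6.

Boundary ∂_1: C_1 → C_0 sends each edge [p,q] (with p < q) to q − p.
This gives a 9×15 integer matrix of rank 8; reducing to Smith normal form yields diagonal entries (1,1,1,1,1,1,1,1).

The boundary map ∂_2: C_2 → C_1 sends each 2-simplex [p,q,r] to [q,r] − [p,r] + [p,q]. For instance
  ∂[0,5,8] = [5,8] − [0,8] + [0,5],
  ∂[1,2,7] = [2,7] − [1,7] + [1,2].
As a 15×6 matrix over Z this has rank 6, with invariant factors (1,1,1,1,1,1).

Reading off H_k = ker ∂_k / im ∂_{k+1}:

  H_0: rank C_0 − rank ∂_1 = 9 − 8 = 1, and the invariant factors of ∂_1 are all 1, so H_0 ≅ Z.
  H_1: rank ker ∂_1 − rank ∂_2 = (15 − 8) − 6 = 1, and the invariant factors of ∂_2 are all 1, so H_1 ≅ Z.
  H_2: rank ker ∂_2 − rank ∂_3 = (6 − 6) − 0 = 0, and there is no ∂_3, so H_2 ≅ 0.

As a check, the Euler characteristic is 9 − 15 + 6 = 0, which agrees with 1 − 1 + 0 = 0.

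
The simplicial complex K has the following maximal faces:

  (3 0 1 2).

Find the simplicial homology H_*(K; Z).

K has 4 vertices, 6 edges, 4 triangles, 1 3-simplex.
rank ∂_0 = 0, rank ∂_1 = 3 ⇒ b_0 = 4 − 0 − 3 = 1; all invariant factors of ∂_1 are 1 so no torsion. So H_0 = Z.
rank ∂_1 = 3, rank ∂_2 = 3 ⇒ b_1 = 6 − 3 − 3 = 0; all invariant factors of ∂_2 are 1 so no torsion. So H_1 = 0.
rank ∂_2 = 3, rank ∂_3 = 1 ⇒ b_2 = 4 − 3 − 1 = 0; all invariant factors of ∂_3 are 1 so no torsion. So H_2 = 0.
rank ∂_3 = 1, rank ∂_4 = 0 ⇒ b_3 = 1 − 1 − 0 = 0. So H_3 = 0.

H_0 = Z,  H_1 = 0,  H_2 = 0,  H_3 = 0.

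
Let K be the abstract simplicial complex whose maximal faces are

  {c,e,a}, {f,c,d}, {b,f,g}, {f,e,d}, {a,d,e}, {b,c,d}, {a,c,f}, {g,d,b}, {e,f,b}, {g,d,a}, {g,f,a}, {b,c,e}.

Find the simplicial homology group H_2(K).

H_2 = 0.

Order the vertices as a < b < c < d < e < f < g. Listing each simplex with vertices in this order, K has dimension 2 with simplices:

  0-simplices (7): a, b, c, d, e, f, g
  1-simplices (18): ac, ad, ae, af, ag, bc, bd, be, bf, bg, cd, ce, cf, de, df, dg, ef, fg
  2-simplices (12): ace, acf, ade, adg, afg, bcd, bce, bdg, bef, bfg, cdf, def

Hence C_0 ≅ Z^7, C_1 ≅ Z^18, C_2 ≅ Z^12.

The boundary map ∂_1: C_1 → C_0 is given by ∂[p,q] = [q] − [p]. For instance
  ∂de = e − d.
The resulting 7×18 matrix has rank 6, and its Smith normal form has invariant factors (1,1,1,1,1,1).

Boundary ∂_2: C_2 → C_1 maps a triangle to the signed sum of its edges. For instance
  ∂bef = ef − bf + be,
  ∂def = ef − df + de.
The 18×12 boundary matrix has rank 12 and Smith normal form diag(1,1,1,1,1,1,1,1,1,1,1,2).

From H_k ≅ ker(∂_k) / im(∂_{k+1}) we obtain:

  H_2: rank ker ∂_2 − rank ∂_3 = (12 − 12) − 0 = 0, and there is no ∂_3, so H_2 = 0.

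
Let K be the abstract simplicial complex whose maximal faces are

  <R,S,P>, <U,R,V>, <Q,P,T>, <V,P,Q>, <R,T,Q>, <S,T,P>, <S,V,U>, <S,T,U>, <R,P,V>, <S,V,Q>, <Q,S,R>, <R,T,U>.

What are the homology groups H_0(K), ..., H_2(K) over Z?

H_0 = Z,  H_1 = Z/2,  H_2 = 0.

Order the vertices as P < Q < R < S < T < U < V. Listing each simplex with vertices in this order, K has dimension 2 with simplices:

  0-simplices (7): P, Q, R, S, T, U, V
  1-simplices (18): PQ, PR, PS, PT, PV, QR, QS, QT, QV, RS, RT, RU, RV, ST, SU, SV, TU, UV
  2-simplices (12): PQT, PQV, PRS, PRV, PST, QRS, QRT, QSV, RTU, RUV, STU, SUV

so the chain groups are C_0 ≅ Z^7, C_1 ≅ Z^18, C_2 ≅ Z^12.

∂_1: C_1 → C_0 is given by ∂[p,q] = [q] − [p]. For instance
  ∂RV = V − R.
The 7×18 boundary matrix has rank 6 and Smith normal form diag(1,1,1,1,1,1).

∂_2: C_2 → C_1 sends each 2-simplex [p,q,r] to [q,r] − [p,r] + [p,q]. For instance
  ∂RTU = TU − RU + RT,
  ∂QRS = RS − QS + QR.
The 18×12 boundary matrix has rank 12 and Smith normal form diag(1,1,1,1,1,1,1,1,1,1,1,2).

From H_k ≅ ker(∂_k) / im(∂_{k+1}) we obtain:

  H_0: rank C_0 − rank ∂_1 = 7 − 6 = 1, and the invariant factors of ∂_1 are all 1, so H_0 ≅ Z.
  H_1: rank ker ∂_1 − rank ∂_2 = (18 − 6) − 12 = 0, and ∂_2 has invariant factor 2 > 1, so H_1 ≅ Z/2.
  H_2: rank ker ∂_2 − rank ∂_3 = (12 − 12) − 0 = 0, and there is no ∂_3, so H_2 ≅ 0.

As a check, the Euler characteristic is 7 − 18 + 12 = 1, which agrees with 1 − 0 + 0 = 1.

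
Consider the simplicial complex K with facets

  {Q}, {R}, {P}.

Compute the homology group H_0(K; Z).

H_0 = Z^3.

Fix the vertex order P < Q < R and write every simplex with vertices in increasing order. Then dim K = 0 and the simplices of K are:

  0-simplices (3): P, Q, R

Hence C_0 ≅ Z^3.

Now H_k = ker ∂_k / im ∂_{k+1}, so:

  H_0: rank C_0 − rank ∂_1 = 3 − 0 = 3, and there is no ∂_1, so H_0 = Z^3.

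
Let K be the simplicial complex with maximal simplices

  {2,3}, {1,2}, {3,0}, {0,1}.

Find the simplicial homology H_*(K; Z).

K has 4 vertices, 4 edges.
rank ∂_0 = 0, rank ∂_1 = 3 ⇒ b_0 = 4 − 0 − 3 = 1; all invariant factors of ∂_1 are 1 so no torsion. So H_0 = Z.
rank ∂_1 = 3, rank ∂_2 = 0 ⇒ b_1 = 4 − 3 − 0 = 1. So H_1 = Z.

H_0 = Z,  H_1 = Z.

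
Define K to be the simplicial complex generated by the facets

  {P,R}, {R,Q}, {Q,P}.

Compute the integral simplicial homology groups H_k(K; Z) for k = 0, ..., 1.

H_0 = Z,  H_1 = Z.

Fix the vertex order P < Q < R and write every simplex with vertices in increasing order. Then dim K = 1 and the simplices of K are:

  0-simplices (3): P, Q, R
  1-simplices (3): PQ, PR, QR

giving chain groups C_0 ≅ Z^3, C_1 ≅ Z^3.

Boundary ∂_1: C_1 → C_0 is given by ∂[p,q] = [q] − [p]. For instance
  ∂PQ = Q − P.
As a 3×3 matrix over Z this has rank 2, with invariant factors (1,1).

Now H_k = ker ∂_k / im ∂_{k+1}, so:

  H_0: rank C_0 − rank ∂_1 = 3 − 2 = 1, and the invariant factors of ∂_1 are all 1, so H_0 ≅ Z.
  H_1: rank ker ∂_1 − rank ∂_2 = (3 − 2) − 0 = 1, and there is no ∂_2, so H_1 ≅ Z.

As a check, the Euler characteristic is 3 − 3 = 0, which agrees with 1 − 1 = 0.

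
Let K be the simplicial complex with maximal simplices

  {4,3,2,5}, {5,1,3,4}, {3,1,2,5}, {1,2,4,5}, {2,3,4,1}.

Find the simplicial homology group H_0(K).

We work with the vertex ordering 1 < 2 < 3 < 4 < 5. The simplices of K, each written with vertices in increasing order, are:

  0-simplices (5): [1], [2], [3], [4], [5]
  1-simplices (10): [1,2], [1,3], [1,4], [1,5], [2,3], [2,4], [2,5], [3,4], [3,5], [4,5]
  2-simplices (10): [1,2,3], [1,2,4], [1,2,5], [1,3,4], [1,3,5], [1,4,5], [2,3,4], [2,3,5], [2,4,5], [3,4,5]
  3-simplices (5): [1,2,3,4], [1,2,3,5], [1,2,4,5], [1,3,4,5], [2,3,4,5]

giving chain groups C_0 ≅ Z^5, C_1 ≅ Z^10, C_2 ≅ Z^10, C_3 ≅ Z^5.

Boundary ∂_1: C_1 → C_0 is given by ∂[p,q] = [q] − [p].
The 5×10 boundary matrix has rank 4 and Smith normal form diag(1,1,1,1).

Boundary ∂_2: C_2 → C_1 maps a triangle to the signed sum of its edges. For instance
  ∂[1,2,5] = [2,5] − [1,5] + [1,2],
  ∂[2,3,4] = [3,4] − [2,4] + [2,3].
The resulting 10×10 matrix has rank 6, and its Smith normal form has invariant factors (1,1,1,1,1,1).

∂_3: C_3 → C_2 sends each 3-simplex σ to the alternating sum Σ_i (−1)^i (σ with its i-th vertex removed). For instance
  ∂[1,2,4,5] = [2,4,5] − [1,4,5] + [1,2,5] − [1,2,4],
  ∂[1,3,4,5] = [3,4,5] − [1,4,5] + [1,3,5] − [1,3,4].
The resulting 10×5 matrix has rank 4, and its Smith normal form has invariant factors (1,1,1,1).

Now H_k = ker ∂_k / im ∂_{k+1}, so:

  H_0: rank C_0 − rank ∂_1 = 5 − 4 = 1, and the invariant factors of ∂_1 are all 1, so H_0 = Z.

H_0 ≅ Z.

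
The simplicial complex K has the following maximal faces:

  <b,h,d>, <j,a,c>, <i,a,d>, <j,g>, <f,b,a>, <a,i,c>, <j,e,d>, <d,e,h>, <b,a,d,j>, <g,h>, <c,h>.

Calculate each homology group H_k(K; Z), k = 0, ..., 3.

K has 10 vertices, 21 edges, 11 triangles, 1 3-simplex.
rank ∂_0 = 0, rank ∂_1 = 9 ⇒ b_0 = 10 − 0 − 9 = 1; all invariant factors of ∂_1 are 1 so no torsion. So H_0 = Z.
rank ∂_1 = 9, rank ∂_2 = 10 ⇒ b_1 = 21 − 9 − 10 = 2; all invariant factors of ∂_2 are 1 so no torsion. So H_1 = Z^2.
rank ∂_2 = 10, rank ∂_3 = 1 ⇒ b_2 = 11 − 10 − 1 = 0; all invariant factors of ∂_3 are 1 so no torsion. So H_2 = 0.
rank ∂_3 = 1, rank ∂_4 = 0 ⇒ b_3 = 1 − 1 − 0 = 0. So H_3 = 0.

H_0 = Z,  H_1 = Z^2,  H_2 = 0,  H_3 = 0.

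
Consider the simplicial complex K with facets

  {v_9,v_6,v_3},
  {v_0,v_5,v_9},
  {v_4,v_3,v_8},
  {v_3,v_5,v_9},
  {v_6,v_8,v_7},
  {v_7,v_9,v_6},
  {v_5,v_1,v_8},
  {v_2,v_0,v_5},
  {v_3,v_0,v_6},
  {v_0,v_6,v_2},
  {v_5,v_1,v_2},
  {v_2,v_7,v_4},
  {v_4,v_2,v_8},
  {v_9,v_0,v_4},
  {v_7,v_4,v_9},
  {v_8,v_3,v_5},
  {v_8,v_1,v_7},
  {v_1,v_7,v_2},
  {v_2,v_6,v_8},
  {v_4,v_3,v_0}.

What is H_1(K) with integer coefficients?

H_1 = Z × Z/2.

We work with the vertex ordering v_0 < v_1 < v_2 < v_3 < v_4 < v_5 < v_6 < v_7 < v_8 < v_9. The simplices of K, each written with vertices in increasing order, are:

  0-simplices (10): [v_0], [v_1], [v_2], [v_3], [v_4], [v_5], [v_6], [v_7], [v_8], [v_9]
  1-simplices (30): (30 of them)
  2-simplices (20): (20 of them)

Hence C_0 ≅ Z^10, C_1 ≅ Z^30, C_2 ≅ Z^20.

The boundary map ∂_1: C_1 → C_0 sends each edge [p,q] (with p < q) to q − p. For instance
  ∂[v_6,v_8] = [v_8] − [v_6].
The resulting 10×30 matrix has rank 9, and its Smith normal form has invariant factors (1,1,1,1,1,1,1,1,1).

∂_2: C_2 → C_1 acts by ∂[p,q,r] = [q,r] − [p,r] + [p,q]. For instance
  ∂[v_3,v_5,v_8] = [v_5,v_8] − [v_3,v_8] + [v_3,v_5],
  ∂[v_0,v_3,v_4] = [v_3,v_4] − [v_0,v_4] + [v_0,v_3].
The resulting 30×20 matrix has rank 20, and its Smith normal form has invariant factors (1,1,1,1,1,1,1,1,1,1,1,1,1,1,1,1,1,1,1,2).

From H_k ≅ ker(∂_k) / im(∂_{k+1}) we obtain:

  H_1: rank ker ∂_1 − rank ∂_2 = (30 − 9) − 20 = 1, and ∂_2 has invariant factor 2 > 1, so H_1 ≅ Z × Z/2.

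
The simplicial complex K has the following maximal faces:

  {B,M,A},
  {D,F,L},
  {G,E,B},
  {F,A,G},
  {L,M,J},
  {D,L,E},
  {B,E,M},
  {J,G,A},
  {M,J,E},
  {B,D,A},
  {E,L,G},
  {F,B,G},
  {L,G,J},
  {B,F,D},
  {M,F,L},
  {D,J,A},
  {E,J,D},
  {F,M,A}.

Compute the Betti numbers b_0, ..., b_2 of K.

Fix the vertex order A < B < D < E < F < G < J < L < M and write every simplex with vertices in increasing order. Then dim K = 2 and the simplices of K are:

  0-simplices (9): A, B, D, E, F, G, J, L, M
  1-simplices (27): AB, AD, AF, AG, AJ, AM, BD, BE, BF, BG, BM, DE, DF, DJ, DL, EG, EJ, EL, EM, FG, FL, FM, GJ, GL, JL, JM, LM
  2-simplices (18): ABD, ABM, ADJ, AFG, AFM, AGJ, BDF, BEG, BEM, BFG, DEJ, DEL, DFL, EGL, EJM, FLM, GJL, JLM

so the chain groups are C_0 ≅ Z^9, C_1 ≅ Z^27, C_2 ≅ Z^18.

The boundary map ∂_1: C_1 → C_0 is given by ∂[p,q] = [q] − [p]. For instance
  ∂EL = L − E.
The resulting 9×27 matrix has rank 8, and its Smith normal form has invariant factors (1,1,1,1,1,1,1,1).

Boundary ∂_2: C_2 → C_1 maps a triangle to the signed sum of its edges. For instance
  ∂DEJ = EJ − DJ + DE,
  ∂JLM = LM − JM + JL.
As a 27×18 matrix over Z this has rank 18, with invariant factors (1,1,1,1,1,1,1,1,1,1,1,1,1,1,1,1,1,2).

Reading off H_k = ker ∂_k / im ∂_{k+1}:

  H_0: rank C_0 − rank ∂_1 = 9 − 8 = 1, and the invariant factors of ∂_1 are all 1, so H_0 ≅ Z.
  H_1: rank ker ∂_1 − rank ∂_2 = (27 − 8) − 18 = 1, and ∂_2 has invariant factor 2 > 1, so H_1 ≅ Z ⊕ Z/2.
  H_2: rank ker ∂_2 − rank ∂_3 = (18 − 18) − 0 = 0, and there is no ∂_3, so H_2 ≅ 0.

(K is a triangulation of the Klein bottle.)

Hence the Betti numbers are b_0 = 1, b_1 = 1, b_2 = 0.

b_0 = 1, b_1 = 1, b_2 = 0.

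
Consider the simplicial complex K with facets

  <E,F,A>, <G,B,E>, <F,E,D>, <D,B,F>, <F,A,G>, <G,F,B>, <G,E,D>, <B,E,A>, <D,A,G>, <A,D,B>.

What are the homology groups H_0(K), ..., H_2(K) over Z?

H_0 = Z,  H_1 = Z/2Z,  H_2 = 0.

Fix the vertex order A < B < D < E < F < G and write every simplex with vertices in increasing order. Then dim K = 2 and the simplices of K are:

  0-simplices (6): A, B, D, E, F, G
  1-simplices (15): AB, AD, AE, AF, AG, BD, BE, BF, BG, DE, DF, DG, EF, EG, FG
  2-simplices (10): ABD, ABE, ADG, AEF, AFG, BDF, BEG, BFG, DEF, DEG

giving chain groups C_0 ≅ Z^6, C_1 ≅ Z^15, C_2 ≅ Z^10.

∂_1: C_1 → C_0 maps an edge to its endpoints' difference, ∂[p,q] = q − p.
As a 6×15 matrix over Z this has rank 5, with invariant factors (1,1,1,1,1).

∂_2: C_2 → C_1 sends each 2-simplex [p,q,r] to [q,r] − [p,r] + [p,q]. For instance
  ∂AEF = EF − AF + AE,
  ∂ADG = DG − AG + AD.
The 15×10 boundary matrix has rank 10 and Smith normal form diag(1,1,1,1,1,1,1,1,1,2).

From H_k ≅ ker(∂_k) / im(∂_{k+1}) we obtain:

  H_0: rank C_0 − rank ∂_1 = 6 − 5 = 1, and the invariant factors of ∂_1 are all 1, so H_0 ≅ Z.
  H_1: rank ker ∂_1 − rank ∂_2 = (15 − 5) − 10 = 0, and ∂_2 has invariant factor 2 > 1, so H_1 ≅ Z/2Z.
  H_2: rank ker ∂_2 − rank ∂_3 = (10 − 10) − 0 = 0, and there is no ∂_3, so H_2 ≅ 0.

As a check, the Euler characteristic is 6 − 15 + 10 = 1, which agrees with 1 − 0 + 0 = 1.
(K is a triangulation of the real projective plane RP^2.)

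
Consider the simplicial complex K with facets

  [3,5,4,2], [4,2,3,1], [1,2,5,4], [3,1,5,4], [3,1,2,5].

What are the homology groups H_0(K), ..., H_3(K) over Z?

H_0 ≅ Z,  H_1 = 0,  H_2 = 0,  H_3 ≅ Z.

Order the vertices as 1 < 2 < 3 < 4 < 5. Listing each simplex with vertices in this order, K has dimension 3 with simplices:

  0-simplices (5): [1], [2], [3], [4], [5]
  1-simplices (10): [1,2], [1,3], [1,4], [1,5], [2,3], [2,4], [2,5], [3,4], [3,5], [4,5]
  2-simplices (10): [1,2,3], [1,2,4], [1,2,5], [1,3,4], [1,3,5], [1,4,5], [2,3,4], [2,3,5], [2,4,5], [3,4,5]
  3-simplices (5): [1,2,3,4], [1,2,3,5], [1,2,4,5], [1,3,4,5], [2,3,4,5]

so the chain groups are C_0 ≅ Z^5, C_1 ≅ Z^10, C_2 ≅ Z^10, C_3 ≅ Z^5.

The boundary map ∂_1: C_1 → C_0 sends each edge [p,q] (with p < q) to q − p.
This gives a 5×10 integer matrix of rank 4; reducing to Smith normal form yields diagonal entries (1,1,1,1).

∂_2: C_2 → C_1 acts by ∂[p,q,r] = [q,r] − [p,r] + [p,q]. For instance
  ∂[1,3,5] = [3,5] − [1,5] + [1,3],
  ∂[1,2,5] = [2,5] − [1,5] + [1,2].
As a 10×10 matrix over Z this has rank 6, with invariant factors (1,1,1,1,1,1).

Boundary ∂_3: C_3 → C_2 sends each 3-simplex σ to the alternating sum Σ_i (−1)^i (σ with its i-th vertex removed). For instance
  ∂[2,3,4,5] = [3,4,5] − [2,4,5] + [2,3,5] − [2,3,4],
  ∂[1,2,4,5] = [2,4,5] − [1,4,5] + [1,2,5] − [1,2,4].
As a 10×5 matrix over Z this has rank 4, with invariant factors (1,1,1,1).

Reading off H_k = ker ∂_k / im ∂_{k+1}:

  H_0: rank C_0 − rank ∂_1 = 5 − 4 = 1, and the invariant factors of ∂_1 are all 1, so H_0 ≅ Z.
  H_1: rank ker ∂_1 − rank ∂_2 = (10 − 4) − 6 = 0, and the invariant factors of ∂_2 are all 1, so H_1 ≅ 0.
  H_2: rank ker ∂_2 − rank ∂_3 = (10 − 6) − 4 = 0, and the invariant factors of ∂_3 are all 1, so H_2 ≅ 0.
  H_3: rank ker ∂_3 − rank ∂_4 = (5 − 4) − 0 = 1, and there is no ∂_4, so H_3 ≅ Z.

As a check, the Euler characteristic is 5 − 10 + 10 − 5 = 0, which agrees with 1 − 0 + 0 − 1 = 0.
(K is a triangulation of the 3-sphere S^3.)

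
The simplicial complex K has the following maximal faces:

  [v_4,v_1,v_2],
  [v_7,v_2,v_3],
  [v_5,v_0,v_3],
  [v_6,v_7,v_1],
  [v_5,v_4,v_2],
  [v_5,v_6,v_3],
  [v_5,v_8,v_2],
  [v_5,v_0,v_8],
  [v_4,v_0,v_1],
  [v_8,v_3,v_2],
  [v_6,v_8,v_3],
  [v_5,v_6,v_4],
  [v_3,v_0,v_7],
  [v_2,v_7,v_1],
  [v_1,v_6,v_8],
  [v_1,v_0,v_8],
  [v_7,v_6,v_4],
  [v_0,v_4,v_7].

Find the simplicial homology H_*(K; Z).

We work with the vertex ordering v_0 < v_1 < v_2 < v_3 < v_4 < v_5 < v_6 < v_7 < v_8. The simplices of K, each written with vertices in increasing order, are:

  0-simplices (9): [v_0], [v_1], [v_2], [v_3], [v_4], [v_5], [v_6], [v_7], [v_8]
  1-simplices (27): (27 of them)
  2-simplices (18): (18 of them)

Hence C_0 ≅ Z^9, C_1 ≅ Z^27, C_2 ≅ Z^18.

Boundary ∂_1: C_1 → C_0 sends each edge [p,q] (with p < q) to q − p. For instance
  ∂[v_3,v_6] = [v_6] − [v_3].
The 9×27 boundary matrix has rank 8 and Smith normal form diag(1,1,1,1,1,1,1,1).

Boundary ∂_2: C_2 → C_1 maps a triangle to the signed sum of its edges. For instance
  ∂[v_1,v_2,v_7] = [v_2,v_7] − [v_1,v_7] + [v_1,v_2],
  ∂[v_2,v_5,v_8] = [v_5,v_8] − [v_2,v_8] + [v_2,v_5].
This gives a 27×18 integer matrix of rank 18; reducing to Smith normal form yields diagonal entries (1,1,1,1,1,1,1,1,1,1,1,1,1,1,1,1,1,2).

Reading off H_k = ker ∂_k / im ∂_{k+1}:

  H_0: rank C_0 − rank ∂_1 = 9 − 8 = 1, and the invariant factors of ∂_1 are all 1, so H_0 ≅ Z.
  H_1: rank ker ∂_1 − rank ∂_2 = (27 − 8) − 18 = 1, and ∂_2 has invariant factor 2 > 1, so H_1 ≅ Z ⊕ Z/2.
  H_2: rank ker ∂_2 − rank ∂_3 = (18 − 18) − 0 = 0, and there is no ∂_3, so H_2 ≅ 0.

As a check, the Euler characteristic is 9 − 27 + 18 = 0, which agrees with 1 − 1 + 0 = 0.
(K is a triangulation of the Klein bottle.)

H_0 ≅ Z,  H_1 ≅ Z ⊕ Z/2,  H_2 = 0.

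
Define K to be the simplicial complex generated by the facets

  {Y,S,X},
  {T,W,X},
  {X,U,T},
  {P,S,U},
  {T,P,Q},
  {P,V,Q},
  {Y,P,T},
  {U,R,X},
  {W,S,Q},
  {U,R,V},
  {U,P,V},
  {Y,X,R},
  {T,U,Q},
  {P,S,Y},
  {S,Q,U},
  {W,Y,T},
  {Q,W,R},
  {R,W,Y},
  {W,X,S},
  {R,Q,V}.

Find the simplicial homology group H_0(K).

H_0 ≅ Z.

Fix the vertex order P < Q < R < S < T < U < V < W < X < Y and write every simplex with vertices in increasing order. Then dim K = 2 and the simplices of K are:

  0-simplices (10): P, Q, R, S, T, U, V, W, X, Y
  1-simplices (30): PQ, PS, PT, PU, PV, PY, QR, QS, QT, QU, QV, QW, RU, RV, RW, RX, RY, SU, SW, SX, SY, TU, TW, TX, TY, UV, UX, WX, WY, XY
  2-simplices (20): PQT, PQV, PSU, PSY, PTY, PUV, QRV, QRW, QSU, QSW, QTU, RUV, RUX, RWY, RXY, SWX, SXY, TUX, TWX, TWY

Hence C_0 ≅ Z^10, C_1 ≅ Z^30, C_2 ≅ Z^20.

∂_1: C_1 → C_0 maps an edge to its endpoints' difference, ∂[p,q] = q − p. For instance
  ∂SU = U − S.
This gives a 10×30 integer matrix of rank 9; reducing to Smith normal form yields diagonal entries (1,1,1,1,1,1,1,1,1).

∂_2: C_2 → C_1 acts by ∂[p,q,r] = [q,r] − [p,r] + [p,q]. For instance
  ∂PUV = UV − PV + PU,
  ∂TUX = UX − TX + TU.
The 30×20 boundary matrix has rank 20 and Smith normal form diag(1,1,1,1,1,1,1,1,1,1,1,1,1,1,1,1,1,1,1,2).

Now H_k = ker ∂_k / im ∂_{k+1}, so:

  H_0: rank C_0 − rank ∂_1 = 10 − 9 = 1, and the invariant factors of ∂_1 are all 1, so H_0 = Z.

(K is a triangulation of the Klein bottle.)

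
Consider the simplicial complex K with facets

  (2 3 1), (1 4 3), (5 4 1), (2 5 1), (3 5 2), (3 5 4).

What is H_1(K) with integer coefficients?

Fix the vertex order 1 < 2 < 3 < 4 < 5 and write every simplex with vertices in increasing order. Then dim K = 2 and the simplices of K are:

  0-simplices (5): [1], [2], [3], [4], [5]
  1-simplices (9): [1,2], [1,3], [1,4], [1,5], [2,3], [2,5], [3,4], [3,5], [4,5]
  2-simplices (6): [1,2,3], [1,2,5], [1,3,4], [1,4,5], [2,3,5], [3,4,5]

giving chain groups C_0 ≅ Z^5, C_1 ≅ Z^9, C_2 ≅ Z^6.

The boundary map ∂_1: C_1 → C_0 maps an edge to its endpoints' difference, ∂[p,q] = q − p. For instance
  ∂[4,5] = [5] − [4].
The resulting 5×9 matrix has rank 4, and its Smith normal form has invariant factors (1,1,1,1).

Boundary ∂_2: C_2 → C_1 sends each 2-simplex [p,q,r] to [q,r] − [p,r] + [p,q]. For instance
  ∂[1,4,5] = [4,5] − [1,5] + [1,4],
  ∂[1,3,4] = [3,4] − [1,4] + [1,3].
The resulting 9×6 matrix has rank 5, and its Smith normal form has invariant factors (1,1,1,1,1).

Reading off H_k = ker ∂_k / im ∂_{k+1}:

  H_1: rank ker ∂_1 − rank ∂_2 = (9 − 4) − 5 = 0, and the invariant factors of ∂_2 are all 1, so H_1 = 0.

H_1 = 0.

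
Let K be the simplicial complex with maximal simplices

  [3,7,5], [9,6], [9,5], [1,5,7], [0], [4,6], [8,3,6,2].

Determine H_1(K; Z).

H_1 = Z.

K has 10 vertices, 14 edges, 6 triangles, 1 3-simplex.
rank ∂_1 = 8, rank ∂_2 = 5 ⇒ b_1 = 14 − 8 − 5 = 1; all invariant factors of ∂_2 are 1 so no torsion. So H_1 = Z.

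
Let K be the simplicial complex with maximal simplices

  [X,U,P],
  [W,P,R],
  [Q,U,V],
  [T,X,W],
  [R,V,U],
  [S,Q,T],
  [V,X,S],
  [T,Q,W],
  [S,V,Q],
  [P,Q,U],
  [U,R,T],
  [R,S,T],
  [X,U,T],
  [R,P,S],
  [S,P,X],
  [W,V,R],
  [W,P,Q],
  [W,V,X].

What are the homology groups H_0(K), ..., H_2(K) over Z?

Fix the vertex order P < Q < R < S < T < U < V < W < X and write every simplex with vertices in increasing order. Then dim K = 2 and the simplices of K are:

  0-simplices (9): P, Q, R, S, T, U, V, W, X
  1-simplices (27): PQ, PR, PS, PU, PW, PX, QS, QT, QU, QV, QW, RS, RT, RU, RV, RW, ST, SV, SX, TU, TW, TX, UV, UX, VW, VX, WX
  2-simplices (18): PQU, PQW, PRS, PRW, PSX, PUX, QST, QSV, QTW, QUV, RST, RTU, RUV, RVW, SVX, TUX, TWX, VWX

Hence C_0 ≅ Z^9, C_1 ≅ Z^27, C_2 ≅ Z^18.

Boundary ∂_1: C_1 → C_0 sends each edge [p,q] (with p < q) to q − p.
As a 9×27 matrix over Z this has rank 8, with invariant factors (1,1,1,1,1,1,1,1).

The boundary map ∂_2: C_2 → C_1 acts by ∂[p,q,r] = [q,r] − [p,r] + [p,q]. For instance
  ∂SVX = VX − SX + SV,
  ∂RTU = TU − RU + RT.
The 27×18 boundary matrix has rank 17 and Smith normal form diag(1,1,1,1,1,1,1,1,1,1,1,1,1,1,1,1,1).

Reading off H_k = ker ∂_k / im ∂_{k+1}:

  H_0: rank C_0 − rank ∂_1 = 9 − 8 = 1, and the invariant factors of ∂_1 are all 1, so H_0 ≅ Z.
  H_1: rank ker ∂_1 − rank ∂_2 = (27 − 8) − 17 = 2, and the invariant factors of ∂_2 are all 1, so H_1 ≅ Z^2.
  H_2: rank ker ∂_2 − rank ∂_3 = (18 − 17) − 0 = 1, and there is no ∂_3, so H_2 ≅ Z.

H_0 = Z,  H_1 = Z^2,  H_2 = Z.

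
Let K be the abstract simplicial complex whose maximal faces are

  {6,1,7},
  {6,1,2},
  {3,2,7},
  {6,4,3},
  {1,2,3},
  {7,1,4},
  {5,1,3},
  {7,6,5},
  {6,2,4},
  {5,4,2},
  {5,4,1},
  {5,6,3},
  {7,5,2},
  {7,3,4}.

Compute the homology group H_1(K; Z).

K has 7 vertices, 21 edges, 14 triangles.
rank ∂_1 = 6, rank ∂_2 = 13 ⇒ b_1 = 21 − 6 − 13 = 2; all invariant factors of ∂_2 are 1 so no torsion. So H_1 = Z^2.

H_1 ≅ Z^2.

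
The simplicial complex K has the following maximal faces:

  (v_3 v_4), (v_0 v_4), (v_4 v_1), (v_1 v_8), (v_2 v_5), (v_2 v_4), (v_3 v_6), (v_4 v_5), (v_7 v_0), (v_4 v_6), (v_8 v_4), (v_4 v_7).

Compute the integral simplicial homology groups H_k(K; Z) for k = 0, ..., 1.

H_0 = Z,  H_1 = Z^4.

K has 9 vertices, 12 edges.
rank ∂_0 = 0, rank ∂_1 = 8 ⇒ b_0 = 9 − 0 − 8 = 1; all invariant factors of ∂_1 are 1 so no torsion. So H_0 ≅ Z.
rank ∂_1 = 8, rank ∂_2 = 0 ⇒ b_1 = 12 − 8 − 0 = 4. So H_1 ≅ Z^4.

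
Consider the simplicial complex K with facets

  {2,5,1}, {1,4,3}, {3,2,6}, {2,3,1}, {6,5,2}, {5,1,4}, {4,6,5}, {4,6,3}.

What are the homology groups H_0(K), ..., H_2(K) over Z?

We work with the vertex ordering 1 < 2 < 3 < 4 < 5 < 6. The simplices of K, each written with vertices in increasing order, are:

  0-simplices (6): [1], [2], [3], [4], [5], [6]
  1-simplices (12): [1,2], [1,3], [1,4], [1,5], [2,3], [2,5], [2,6], [3,4], [3,6], [4,5], [4,6], [5,6]
  2-simplices (8): [1,2,3], [1,2,5], [1,3,4], [1,4,5], [2,3,6], [2,5,6], [3,4,6], [4,5,6]

giving chain groups C_0 ≅ Z^6, C_1 ≅ Z^12, C_2 ≅ Z^8.

The boundary map ∂_1: C_1 → C_0 maps an edge to its endpoints' difference, ∂[p,q] = q − p.
The 6×12 boundary matrix has rank 5 and Smith normal form diag(1,1,1,1,1).

Boundary ∂_2: C_2 → C_1 sends each 2-simplex [p,q,r] to [q,r] − [p,r] + [p,q]. For instance
  ∂[1,4,5] = [4,5] − [1,5] + [1,4],
  ∂[2,3,6] = [3,6] − [2,6] + [2,3].
The resulting 12×8 matrix has rank 7, and its Smith normal form has invariant factors (1,1,1,1,1,1,1).

From H_k ≅ ker(∂_k) / im(∂_{k+1}) we obtain:

  H_0: rank C_0 − rank ∂_1 = 6 − 5 = 1, and the invariant factors of ∂_1 are all 1, so H_0 = Z.
  H_1: rank ker ∂_1 − rank ∂_2 = (12 − 5) − 7 = 0, and the invariant factors of ∂_2 are all 1, so H_1 = 0.
  H_2: rank ker ∂_2 − rank ∂_3 = (8 − 7) − 0 = 1, and there is no ∂_3, so H_2 = Z.

As a check, the Euler characteristic is 6 − 12 + 8 = 2, which agrees with 1 − 0 + 1 = 2.

H_0 ≅ Z,  H_1 = 0,  H_2 ≅ Z.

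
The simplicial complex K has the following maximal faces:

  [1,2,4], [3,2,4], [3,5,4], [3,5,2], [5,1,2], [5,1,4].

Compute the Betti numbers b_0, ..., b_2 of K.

b_0 = 1, b_1 = 0, b_2 = 1.

Take the total order 1 < 2 < 3 < 4 < 5 on the vertex set. Then K (dimension 2) consists of the simplices:

  0-simplices (5): [1], [2], [3], [4], [5]
  1-simplices (9): [1,2], [1,4], [1,5], [2,3], [2,4], [2,5], [3,4], [3,5], [4,5]
  2-simplices (6): [1,2,4], [1,2,5], [1,4,5], [2,3,4], [2,3,5], [3,4,5]

Hence C_0 ≅ Z^5, C_1 ≅ Z^9, C_2 ≅ Z^6.

Boundary ∂_1: C_1 → C_0 maps an edge to its endpoints' difference, ∂[p,q] = q − p. For instance
  ∂[3,5] = [5] − [3].
The 5×9 boundary matrix has rank 4 and Smith normal form diag(1,1,1,1).

The boundary map ∂_2: C_2 → C_1 maps a triangle to the signed sum of its edges. For instance
  ∂[2,3,4] = [3,4] − [2,4] + [2,3],
  ∂[1,4,5] = [4,5] − [1,5] + [1,4].
The 9×6 boundary matrix has rank 5 and Smith normal form diag(1,1,1,1,1).

Computing H_k = (kernel of ∂_k) / (image of ∂_{k+1}):

  H_0: rank C_0 − rank ∂_1 = 5 − 4 = 1, and the invariant factors of ∂_1 are all 1, so H_0 ≅ Z.
  H_1: rank ker ∂_1 − rank ∂_2 = (9 − 4) − 5 = 0, and the invariant factors of ∂_2 are all 1, so H_1 ≅ 0.
  H_2: rank ker ∂_2 − rank ∂_3 = (6 − 5) − 0 = 1, and there is no ∂_3, so H_2 ≅ Z.

As a check, the Euler characteristic is 5 − 9 + 6 = 2, which agrees with 1 − 0 + 1 = 2.
(K is a triangulation of the 2-sphere S^2.)

Hence the Betti numbers are b_0 = 1, b_1 = 0, b_2 = 1.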